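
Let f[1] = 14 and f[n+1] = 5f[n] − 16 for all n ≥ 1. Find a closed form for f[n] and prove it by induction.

Claim: f[n] = 2·5^n + 4.

Base case: f[1] = 14, and 2·5^1 + 4 = 10 + 4 = 14.
Assume f[r] = 2·5^r + 4 for some r ≥ 1.
Then f[r+1] = 5f[r] − 16 = 5·(2·5^r + 4) − 16 = 10·5^r + 20 − 16 = 2·5^{r+1} + 4.
This completes the inductive step, so f[n] = 2·5^n + 4 for all n ≥ 1.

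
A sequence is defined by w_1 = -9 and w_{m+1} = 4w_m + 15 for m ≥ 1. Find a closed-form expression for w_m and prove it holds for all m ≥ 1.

Claim: w_m = -4^m − 5.

Base case: w_1 = -9, and -4^1 − 5 = -4 − 5 = -9.
Assume w_j = -4^j − 5 for some j ≥ 1.
Then w_{j+1} = 4w_j + 15 = 4·(-4^j − 5) + 15 = -4^{j+1} − 20 + 15 = -4^{j+1} − 5.
So the formula holds for j+1, and by induction w_m = -4^m − 5 for all m ≥ 1.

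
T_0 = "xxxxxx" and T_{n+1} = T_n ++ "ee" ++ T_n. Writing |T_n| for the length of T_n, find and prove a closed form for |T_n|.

Claim: |T_n| = 2^{n+3} − 2.

Base case: |T_0| = 6, and 2^{0+3} − 2 = 6.
Assume |T_j| = 2^{j+3} − 2.
Then |T_{j+1}| = |T_j| + 2 + |T_j| = 2|T_j| + 2 = 2(2^{j+3} − 2) + 2 = 2^{j+1+3} − 4 + 2 = 2^{j+1+3} − 2.
This completes the inductive step, so |T_n| = 2^{n+3} − 2 for all n ≥ 0.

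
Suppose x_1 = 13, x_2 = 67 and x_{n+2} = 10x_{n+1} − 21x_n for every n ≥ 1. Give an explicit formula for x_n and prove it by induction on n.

Claim: x_n = 7^n + 2·3^n.

Base cases: x_1 = 13 and 7^1 + 2·3^1 = 13; x_2 = 67 and 7^2 + 2·3^2 = 67.
Assume x_i = 7^i + 2·3^i for all 1 ≤ i ≤ j, where j ≥ 2.
Then x_{j+1} = 10x_j − 21x_{j−1} = 10·(7^j + 2·3^j) − 21·(7^{j−1} + 2·3^{j−1}) = (10·7 − 21)7^{j−1} + 2·(10·3 − 21)3^{j−1} = 49·7^{j−1} + 18·3^{j−1} = 7^{j+1} + 2·3^{j+1}.
Hence x_n = 7^n + 2·3^n for every n ≥ 1, by strong induction.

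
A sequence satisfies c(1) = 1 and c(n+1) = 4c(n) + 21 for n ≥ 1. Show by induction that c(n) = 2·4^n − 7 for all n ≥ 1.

Base case: c(1) = 1, and 2·4^1 − 7 = 8 − 7 = 1.
Assume c(r) = 2·4^r − 7 for some r ≥ 1.
Then c(r+1) = 4c(r) + 21 = 4·(2·4^r − 7) + 21 = 8·4^r − 28 + 21 = 2·4^{r+1} − 7.
Hence c(n) = 2·4^n − 7 for every n ≥ 1, by induction.

c(n) = 2·4^n − 7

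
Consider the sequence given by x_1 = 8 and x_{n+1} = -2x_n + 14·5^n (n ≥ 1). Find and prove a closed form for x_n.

Claim: x_n = (-2)^n + 2·5^n.

Base case: x_1 = 8, and (-2)^1 + 2·5^1 = -2 + 10 = 8.
Assume x_j = (-2)^j + 2·5^j for some j ≥ 1.
Then x_{j+1} = -2x_j + 14·5^j = -2·((-2)^j + 2·5^j) + 14·5^j = (-2)^{j+1} − 4·5^j + 14·5^j = (-2)^{j+1} + 10·5^j = (-2)^{j+1} + 2·5^{j+1}.
Hence x_n = (-2)^n + 2·5^n for every n ≥ 1, by induction.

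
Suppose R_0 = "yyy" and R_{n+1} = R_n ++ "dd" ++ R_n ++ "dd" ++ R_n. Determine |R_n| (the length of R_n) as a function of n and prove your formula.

Claim: |R_n| = 5·3^n − 2.

Base case: |R_0| = 3, and 5·3^0 − 2 = 3.
Assume |R_r| = 5·3^r − 2.
Then |R_{r+1}| = 3|R_r| + 4 = 3(5·3^r − 2) + 4 = 5·3^{r+1} − 6 + 4 = 5·3^{r+1} − 2.
So the formula holds for r+1, and by induction |R_n| = 5·3^n − 2 for all n ≥ 0.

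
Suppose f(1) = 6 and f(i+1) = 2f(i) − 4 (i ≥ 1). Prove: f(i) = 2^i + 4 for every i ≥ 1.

Base case: f(1) = 6, and 2^1 + 4 = 2 + 4 = 6.
Assume f(r) = 2^r + 4 for some r ≥ 1.
Then f(r+1) = 2f(r) − 4 = 2·(2^r + 4) − 4 = 2^{r+1} + 8 − 4 = 2^{r+1} + 4.
So the formula holds for r+1, and by induction f(i) = 2^i + 4 for all i ≥ 1.

f(i) = 2^i + 4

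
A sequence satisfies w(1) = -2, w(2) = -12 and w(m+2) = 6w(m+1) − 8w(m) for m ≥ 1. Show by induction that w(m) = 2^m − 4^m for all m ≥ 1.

Base cases: w(1) = -2 and 2^1 − 4^1 = -2; w(2) = -12 and 2^2 − 4^2 = -12.
Assume w(j) = 2^j − 4^j for all 1 ≤ j ≤ k, where k ≥ 2.
Then w(k+1) = 6w(k) − 8w(k−1) = 6·(2^k − 4^k) − 8·(2^{k−1} − 4^{k−1}) = (6·2 − 8)2^{k−1} − (6·4 − 8)4^{k−1} = 4·2^{k−1} − 16·4^{k−1} = 2^{k+1} − 4^{k+1}.
Hence w(m) = 2^m − 4^m for every m ≥ 1, by strong induction.

w(m) = 2^m − 4^m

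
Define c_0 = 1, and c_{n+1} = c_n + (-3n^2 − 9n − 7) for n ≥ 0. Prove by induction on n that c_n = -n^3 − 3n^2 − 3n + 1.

Base case: c_0 = 1, and -0^3 − 3·0^2 − 3·0 + 1 = 1.
Assume c_r = -r^3 − 3r^2 − 3r + 1.
Then c_{r+1} = c_r + (-3r^2 − 9r − 7) = (-r^3 − 3r^2 − 3r + 1) + (-3r^2 − 9r − 7) = -r^3 − 6r^2 − 12r − 6,
and -(r+1)^3 − 3·(r+1)^2 − 3·(r+1) + 1 = -r^3 − 6r^2 − 12r − 6.
By induction, c_n = -n^3 − 3n^2 − 3n + 1 for all n ≥ 0.

c_n = -n^3 − 3n^2 − 3n + 1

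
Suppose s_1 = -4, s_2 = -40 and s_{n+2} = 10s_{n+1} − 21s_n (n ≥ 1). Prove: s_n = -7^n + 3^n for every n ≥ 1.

Base cases: s_1 = -4 and -7^1 + 3^1 = -4; s_2 = -40 and -7^2 + 3^2 = -40.
Assume s_j = -7^j + 3^j for all 1 ≤ j ≤ r, where r ≥ 2.
Then s_{r+1} = 10s_r − 21s_{r−1} = 10·(-7^r + 3^r) − 21·(-7^{r−1} + 3^{r−1}) = -(10·7 − 21)7^{r−1} + (10·3 − 21)3^{r−1} = -49·7^{r−1} + 9·3^{r−1} = -7^{r+1} + 3^{r+1}.
This completes the inductive step, so s_n = -7^n + 3^n for all n ≥ 1.

s_n = -7^n + 3^n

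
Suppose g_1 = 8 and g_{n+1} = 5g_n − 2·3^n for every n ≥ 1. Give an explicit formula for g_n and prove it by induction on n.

Claim: g_n = 5^n + 3^n.

Base case: g_1 = 8, and 5^1 + 3^1 = 5 + 3 = 8.
Assume g_m = 5^m + 3^m for some m ≥ 1.
Then g_{m+1} = 5g_m − 2·3^m = 5·(5^m + 3^m) − 2·3^m = 5^{m+1} + 5·3^m − 2·3^m = 5^{m+1} + 3·3^m = 5^{m+1} + 3^{m+1}.
So the formula holds for m+1, and by induction g_n = 5^n + 3^n for all n ≥ 1.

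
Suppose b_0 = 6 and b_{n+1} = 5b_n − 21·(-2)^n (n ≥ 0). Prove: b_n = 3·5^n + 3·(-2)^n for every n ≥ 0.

Base case: b_0 = 6, and 3·5^0 + 3·(-2)^0 = 3 + 3 = 6.
Assume b_k = 3·5^k + 3·(-2)^k for some k ≥ 0.
Then b_{k+1} = 5b_k − 21·(-2)^k = 5·(3·5^k + 3·(-2)^k) − 21·(-2)^k = 3·5^{k+1} + 15·(-2)^k − 21·(-2)^k = 3·5^{k+1} − 6·(-2)^k = 3·5^{k+1} + 3·(-2)^{k+1}.
By induction, b_n = 3·5^n + 3·(-2)^n for all n ≥ 0.

b_n = 3·5^n + 3·(-2)^n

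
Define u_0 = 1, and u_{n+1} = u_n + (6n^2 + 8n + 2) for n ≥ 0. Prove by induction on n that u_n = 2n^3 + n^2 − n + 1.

Base case: u_0 = 1, and 2·0^3 + 0^2 − 0 + 1 = 1.
Assume u_k = 2k^3 + k^2 − k + 1.
Then u_{k+1} = u_k + (6k^2 + 8k + 2) = (2k^3 + k^2 − k + 1) + (6k^2 + 8k + 2) = 2k^3 + 7k^2 + 7k + 3,
and 2·(k+1)^3 + (k+1)^2 − (k+1) + 1 = 2k^3 + 7k^2 + 7k + 3.
This completes the inductive step, so u_n = 2n^3 + n^2 − n + 1 for all n ≥ 0.

u_n = 2n^3 + n^2 − n + 1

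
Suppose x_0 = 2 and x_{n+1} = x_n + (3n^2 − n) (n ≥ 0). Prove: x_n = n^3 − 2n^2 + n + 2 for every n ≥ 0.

Base case: x_0 = 2, and 0^3 − 2·0^2 + 0 + 2 = 2.
Assume x_r = r^3 − 2r^2 + r + 2.
Then x_{r+1} = x_r + (3r^2 − r) = (r^3 − 2r^2 + r + 2) + (3r^2 − r) = r^3 + r^2 + 2,
and (r+1)^3 − 2·(r+1)^2 + (r+1) + 2 = r^3 + r^2 + 2.
By induction, x_n = n^3 − 2n^2 + n + 2 for all n ≥ 0.

x_n = n^3 − 2n^2 + n + 2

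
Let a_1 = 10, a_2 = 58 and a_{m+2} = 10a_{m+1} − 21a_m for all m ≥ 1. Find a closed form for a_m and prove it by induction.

Claim: a_m = 3^m + 7^m.

Base cases: a_1 = 10 and 3^1 + 7^1 = 10; a_2 = 58 and 3^2 + 7^2 = 58.
Assume a_j = 3^j + 7^j for all 1 ≤ j ≤ k, where k ≥ 2.
Then a_{k+1} = 10a_k − 21a_{k−1} = 10·(3^k + 7^k) − 21·(3^{k−1} + 7^{k−1}) = (10·3 − 21)3^{k−1} + (10·7 − 21)7^{k−1} = 9·3^{k−1} + 49·7^{k−1} = 3^{k+1} + 7^{k+1}.
This completes the inductive step, so a_m = 3^m + 7^m for all m ≥ 1.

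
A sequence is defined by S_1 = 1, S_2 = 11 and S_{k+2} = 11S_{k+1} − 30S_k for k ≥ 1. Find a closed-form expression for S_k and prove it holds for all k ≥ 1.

Claim: S_k = 6^k − 5^k.

Base cases: S_1 = 1 and 6^1 − 5^1 = 1; S_2 = 11 and 6^2 − 5^2 = 11.
Assume S_i = 6^i − 5^i for all 1 ≤ i ≤ j, where j ≥ 2.
Then S_{j+1} = 11S_j − 30S_{j−1} = 11·(6^j − 5^j) − 30·(6^{j−1} − 5^{j−1}) = (11·6 − 30)6^{j−1} − (11·5 − 30)5^{j−1} = 36·6^{j−1} − 25·5^{j−1} = 6^{j+1} − 5^{j+1}.
This completes the inductive step, so S_k = 6^k − 5^k for all k ≥ 1.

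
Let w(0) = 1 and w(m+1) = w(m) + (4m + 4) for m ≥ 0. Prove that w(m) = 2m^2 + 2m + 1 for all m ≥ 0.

Base case: w(0) = 1, and 2·0^2 + 2·0 + 1 = 1.
Assume w(j) = 2j^2 + 2j + 1.
Then w(j+1) = w(j) + (4j + 4) = (2j^2 + 2j + 1) + (4j + 4) = 2j^2 + 6j + 5,
and 2·(j+1)^2 + 2·(j+1) + 1 = 2j^2 + 6j + 5.
By induction, w(m) = 2m^2 + 2m + 1 for all m ≥ 0.

w(m) = 2m^2 + 2m + 1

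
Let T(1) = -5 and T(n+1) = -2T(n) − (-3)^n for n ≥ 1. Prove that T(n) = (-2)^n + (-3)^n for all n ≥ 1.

Base case: T(1) = -5, and (-2)^1 + (-3)^1 = -2 − 3 = -5.
Assume T(r) = (-2)^r + (-3)^r for some r ≥ 1.
Then T(r+1) = -2T(r) − (-3)^r = -2·((-2)^r + (-3)^r) − (-3)^r = (-2)^{r+1} − 2·(-3)^r − (-3)^r = (-2)^{r+1} − 3·(-3)^r = (-2)^{r+1} + (-3)^{r+1}.
By induction, T(n) = (-2)^n + (-3)^n for all n ≥ 1.

T(n) = (-2)^n + (-3)^n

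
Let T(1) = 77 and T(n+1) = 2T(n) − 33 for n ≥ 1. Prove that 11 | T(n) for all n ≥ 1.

Base case: T(1) = 77 = 11·7, so 11 | T(1).
Assume 11 | T(r), so T(r) = 11t for some integer t.
Then T(r+1) = 2T(r) − 33 = 2·(11t) − 33 = 11(2t − 3), so 11 | T(r+1).
By induction, 11 | T(n) for all n ≥ 1.

11 | T(n)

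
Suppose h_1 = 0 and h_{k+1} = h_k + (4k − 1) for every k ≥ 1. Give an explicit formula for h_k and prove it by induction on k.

Claim: h_k = 2k^2 − 3k + 1.

Base case: h_1 = 0, and 2·1^2 − 3·1 + 1 = 0.
Assume h_j = 2j^2 − 3j + 1.
Then h_{j+1} = h_j + (4j − 1) = (2j^2 − 3j + 1) + (4j − 1) = 2j^2 + j,
and 2·(j+1)^2 − 3·(j+1) + 1 = 2j^2 + j.
By induction, h_k = 2k^2 − 3k + 1 for all k ≥ 1.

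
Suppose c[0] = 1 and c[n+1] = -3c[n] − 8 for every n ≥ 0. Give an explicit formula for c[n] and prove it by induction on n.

Claim: c[n] = 3·(-3)^n − 2.

Base case: c[0] = 1, and 3·(-3)^0 − 2 = 3 − 2 = 1.
Assume c[k] = 3·(-3)^k − 2 for some k ≥ 0.
Then c[k+1] = -3c[k] − 8 = -3·(3·(-3)^k − 2) − 8 = -9·(-3)^k + 6 − 8 = 3·(-3)^{k+1} − 2.
This completes the inductive step, so c[n] = 3·(-3)^n − 2 for all n ≥ 0.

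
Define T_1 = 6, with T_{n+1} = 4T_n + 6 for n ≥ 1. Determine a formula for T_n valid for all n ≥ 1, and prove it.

Claim: T_n = 2·4^n − 2.

Base case: T_1 = 6, and 2·4^1 − 2 = 8 − 2 = 6.
Assume T_m = 2·4^m − 2 for some m ≥ 1.
Then T_{m+1} = 4T_m + 6 = 4·(2·4^m − 2) + 6 = 8·4^m − 8 + 6 = 2·4^{m+1} − 2.
Hence T_n = 2·4^n − 2 for every n ≥ 1, by induction.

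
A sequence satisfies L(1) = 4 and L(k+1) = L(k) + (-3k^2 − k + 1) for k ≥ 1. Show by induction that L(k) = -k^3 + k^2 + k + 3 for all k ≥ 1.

Base case: L(1) = 4, and -1^3 + 1^2 + 1 + 3 = 4.
Assume L(m) = -m^3 + m^2 + m + 3.
Then L(m+1) = L(m) + (-3m^2 − m + 1) = (-m^3 + m^2 + m + 3) + (-3m^2 − m + 1) = -m^3 − 2m^2 + 4,
and -(m+1)^3 + (m+1)^2 + (m+1) + 3 = -m^3 − 2m^2 + 4.
This completes the inductive step, so L(k) = -k^3 + k^2 + k + 3 for all k ≥ 1.

L(k) = -k^3 + k^2 + k + 3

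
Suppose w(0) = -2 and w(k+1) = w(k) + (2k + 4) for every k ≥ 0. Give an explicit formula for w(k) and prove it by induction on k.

Claim: w(k) = k^2 + 3k − 2.

Base case: w(0) = -2, and 0^2 + 3·0 − 2 = -2.
Assume w(j) = j^2 + 3j − 2.
Then w(j+1) = w(j) + (2j + 4) = (j^2 + 3j − 2) + (2j + 4) = j^2 + 5j + 2,
and (j+1)^2 + 3·(j+1) − 2 = j^2 + 5j + 2.
Hence w(k) = k^2 + 3k − 2 for every k ≥ 0, by induction.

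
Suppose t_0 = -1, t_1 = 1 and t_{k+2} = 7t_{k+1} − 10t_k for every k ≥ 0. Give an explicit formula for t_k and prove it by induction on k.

Claim: t_k = 5^k − 2·2^k.

Base cases: t_0 = -1 and 5^0 − 2·2^0 = -1; t_1 = 1 and 5^1 − 2·2^1 = 1.
Assume t_j = 5^j − 2·2^j for all 0 ≤ j ≤ m, where m ≥ 1.
Then t_{m+1} = 7t_m − 10t_{m−1} = 7·(5^m − 2·2^m) − 10·(5^{m−1} − 2·2^{m−1}) = (7·5 − 10)5^{m−1} − 2·(7·2 − 10)2^{m−1} = 25·5^{m−1} − 8·2^{m−1} = 5^{m+1} − 2·2^{m+1}.
Hence t_k = 5^k − 2·2^k for every k ≥ 0, by strong induction.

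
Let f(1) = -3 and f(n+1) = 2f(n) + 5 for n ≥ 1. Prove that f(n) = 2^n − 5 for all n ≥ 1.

Base case: f(1) = -3, and 2^1 − 5 = 2 − 5 = -3.
Assume f(k) = 2^k − 5 for some k ≥ 1.
Then f(k+1) = 2f(k) + 5 = 2·(2^k − 5) + 5 = 2^{k+1} − 10 + 5 = 2^{k+1} − 5.
By induction, f(n) = 2^n − 5 for all n ≥ 1.

f(n) = 2^n − 5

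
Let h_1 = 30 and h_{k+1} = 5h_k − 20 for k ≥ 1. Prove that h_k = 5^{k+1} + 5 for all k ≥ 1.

Base case: h_1 = 30, and 5^{1+1} + 5 = 25 + 5 = 30.
Assume h_m = 5^{m+1} + 5 for some m ≥ 1.
Then h_{m+1} = 5h_m − 20 = 5·(5^{m+1} + 5) − 20 = 5^{m+2} + 25 − 20 = 5^{m+2} + 5.
By induction, h_k = 5^{k+1} + 5 for all k ≥ 1.

h_k = 5^{k+1} + 5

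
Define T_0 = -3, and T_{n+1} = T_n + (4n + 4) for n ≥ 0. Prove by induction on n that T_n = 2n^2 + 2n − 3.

Base case: T_0 = -3, and 2·0^2 + 2·0 − 3 = -3.
Assume T_j = 2j^2 + 2j − 3.
Then T_{j+1} = T_j + (4j + 4) = (2j^2 + 2j − 3) + (4j + 4) = 2j^2 + 6j + 1,
and 2·(j+1)^2 + 2·(j+1) − 3 = 2j^2 + 6j + 1.
This completes the inductive step, so T_n = 2n^2 + 2n − 3 for all n ≥ 0.

T_n = 2n^2 + 2n − 3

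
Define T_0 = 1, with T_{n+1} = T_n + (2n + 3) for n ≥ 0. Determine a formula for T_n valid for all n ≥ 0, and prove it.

Claim: T_n = n^2 + 2n + 1.

Base case: T_0 = 1, and 0^2 + 2·0 + 1 = 1.
Assume T_k = k^2 + 2k + 1.
Then T_{k+1} = T_k + (2k + 3) = (k^2 + 2k + 1) + (2k + 3) = k^2 + 4k + 4,
and (k+1)^2 + 2·(k+1) + 1 = k^2 + 4k + 4.
This completes the inductive step, so T_n = n^2 + 2n + 1 for all n ≥ 0.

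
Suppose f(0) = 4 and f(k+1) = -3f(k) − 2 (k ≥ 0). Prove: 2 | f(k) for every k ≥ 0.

Base case: f(0) = 4 = 2·2, so 2 | f(0).
Assume 2 | f(j), so f(j) = 2t for some integer t.
Then f(j+1) = -3f(j) − 2 = -3·(2t) − 2 = 2(-3t − 1), so 2 | f(j+1).
Hence 2 | f(k) for every k ≥ 0, by induction.

2 | f(k)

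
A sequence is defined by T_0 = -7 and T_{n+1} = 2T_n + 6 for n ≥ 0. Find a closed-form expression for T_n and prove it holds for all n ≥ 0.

Claim: T_n = -2^n − 6.

Base case: T_0 = -7, and -2^0 − 6 = -1 − 6 = -7.
Assume T_m = -2^m − 6 for some m ≥ 0.
Then T_{m+1} = 2T_m + 6 = 2·(-2^m − 6) + 6 = -2^{m+1} − 12 + 6 = -2^{m+1} − 6.
This completes the inductive step, so T_n = -2^n − 6 for all n ≥ 0.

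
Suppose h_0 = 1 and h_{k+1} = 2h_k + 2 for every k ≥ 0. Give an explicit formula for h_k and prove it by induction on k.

Claim: h_k = 3·2^k − 2.

Base case: h_0 = 1, and 3·2^0 − 2 = 3 − 2 = 1.
Assume h_r = 3·2^r − 2 for some r ≥ 0.
Then h_{r+1} = 2h_r + 2 = 2·(3·2^r − 2) + 2 = 6·2^r − 4 + 2 = 3·2^{r+1} − 2.
By induction, h_k = 3·2^k − 2 for all k ≥ 0.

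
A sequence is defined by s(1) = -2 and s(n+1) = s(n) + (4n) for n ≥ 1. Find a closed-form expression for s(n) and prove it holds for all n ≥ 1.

Claim: s(n) = 2n^2 − 2n − 2.

Base case: s(1) = -2, and 2·1^2 − 2·1 − 2 = -2.
Assume s(m) = 2m^2 − 2m − 2.
Then s(m+1) = s(m) + (4m) = (2m^2 − 2m − 2) + (4m) = 2m^2 + 2m − 2,
and 2·(m+1)^2 − 2·(m+1) − 2 = 2m^2 + 2m − 2.
Hence s(n) = 2n^2 − 2n − 2 for every n ≥ 1, by induction.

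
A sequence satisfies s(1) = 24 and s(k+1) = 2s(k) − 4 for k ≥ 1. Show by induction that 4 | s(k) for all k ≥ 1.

Base case: s(1) = 24 = 4·6, so 4 | s(1).
Assume 4 | s(r), so s(r) = 4t for some integer t.
Then s(r+1) = 2s(r) − 4 = 2·(4t) − 4 = 4(2t − 1), so 4 | s(r+1).
This completes the inductive step, so 4 | s(k) for all k ≥ 1.

4 | s(k)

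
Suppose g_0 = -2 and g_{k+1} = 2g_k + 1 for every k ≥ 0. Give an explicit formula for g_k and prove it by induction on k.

Claim: g_k = -2^k − 1.

Base case: g_0 = -2, and -2^0 − 1 = -1 − 1 = -2.
Assume g_j = -2^j − 1 for some j ≥ 0.
Then g_{j+1} = 2g_j + 1 = 2·(-2^j − 1) + 1 = -2^{j+1} − 2 + 1 = -2^{j+1} − 1.
By induction, g_k = -2^k − 1 for all k ≥ 0.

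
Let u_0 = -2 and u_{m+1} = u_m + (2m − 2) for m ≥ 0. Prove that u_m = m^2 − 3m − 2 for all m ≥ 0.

Base case: u_0 = -2, and 0^2 − 3·0 − 2 = -2.
Assume u_r = r^2 − 3r − 2.
Then u_{r+1} = u_r + (2r − 2) = (r^2 − 3r − 2) + (2r − 2) = r^2 − r − 4,
and (r+1)^2 − 3·(r+1) − 2 = r^2 − r − 4.
This completes the inductive step, so u_m = m^2 − 3m − 2 for all m ≥ 0.

u_m = m^2 − 3m − 2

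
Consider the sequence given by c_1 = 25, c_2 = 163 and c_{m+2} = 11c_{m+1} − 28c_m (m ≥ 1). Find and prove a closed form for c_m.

Claim: c_m = 3·7^m + 4^m.

Base cases: c_1 = 25 and 3·7^1 + 4^1 = 25; c_2 = 163 and 3·7^2 + 4^2 = 163.
Assume c_i = 3·7^i + 4^i for all 1 ≤ i ≤ j, where j ≥ 2.
Then c_{j+1} = 11c_j − 28c_{j−1} = 11·(3·7^j + 4^j) − 28·(3·7^{j−1} + 4^{j−1}) = 3·(11·7 − 28)7^{j−1} + (11·4 − 28)4^{j−1} = 147·7^{j−1} + 16·4^{j−1} = 3·7^{j+1} + 4^{j+1}.
So the formula holds for j+1, and by strong induction c_m = 3·7^m + 4^m for all m ≥ 1.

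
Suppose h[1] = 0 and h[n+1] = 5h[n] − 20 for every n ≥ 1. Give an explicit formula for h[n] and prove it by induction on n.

Claim: h[n] = -5^n + 5.

Base case: h[1] = 0, and -5^1 + 5 = -5 + 5 = 0.
Assume h[j] = -5^j + 5 for some j ≥ 1.
Then h[j+1] = 5h[j] − 20 = 5·(-5^j + 5) − 20 = -5^{j+1} + 25 − 20 = -5^{j+1} + 5.
By induction, h[n] = -5^n + 5 for all n ≥ 1.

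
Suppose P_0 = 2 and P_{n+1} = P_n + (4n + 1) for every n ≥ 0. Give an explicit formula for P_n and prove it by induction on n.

Claim: P_n = 2n^2 − n + 2.

Base case: P_0 = 2, and 2·0^2 − 0 + 2 = 2.
Assume P_k = 2k^2 − k + 2.
Then P_{k+1} = P_k + (4k + 1) = (2k^2 − k + 2) + (4k + 1) = 2k^2 + 3k + 3,
and 2·(k+1)^2 − (k+1) + 2 = 2k^2 + 3k + 3.
Hence P_n = 2n^2 − n + 2 for every n ≥ 0, by induction.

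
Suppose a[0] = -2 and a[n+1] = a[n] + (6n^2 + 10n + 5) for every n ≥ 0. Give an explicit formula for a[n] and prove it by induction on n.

Claim: a[n] = 2n^3 + 2n^2 + n − 2.

Base case: a[0] = -2, and 2·0^3 + 2·0^2 + 0 − 2 = -2.
Assume a[k] = 2k^3 + 2k^2 + k − 2.
Then a[k+1] = a[k] + (6k^2 + 10k + 5) = (2k^3 + 2k^2 + k − 2) + (6k^2 + 10k + 5) = 2k^3 + 8k^2 + 11k + 3,
and 2·(k+1)^3 + 2·(k+1)^2 + (k+1) − 2 = 2k^3 + 8k^2 + 11k + 3.
This completes the inductive step, so a[n] = 2n^3 + 2n^2 + n − 2 for all n ≥ 0.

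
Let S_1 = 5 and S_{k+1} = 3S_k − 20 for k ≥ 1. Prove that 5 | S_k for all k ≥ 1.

Base case: S_1 = 5 = 5·1, so 5 | S_1.
Assume 5 | S_m, so S_m = 5t for some integer t.
Then S_{m+1} = 3S_m − 20 = 3·(5t) − 20 = 5(3t − 4), so 5 | S_{m+1}.
By induction, 5 | S_k for all k ≥ 1.

5 | S_k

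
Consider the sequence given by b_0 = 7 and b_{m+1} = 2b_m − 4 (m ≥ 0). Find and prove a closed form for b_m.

Claim: b_m = 3·2^m + 4.

Base case: b_0 = 7, and 3·2^0 + 4 = 3 + 4 = 7.
Assume b_r = 3·2^r + 4 for some r ≥ 0.
Then b_{r+1} = 2b_r − 4 = 2·(3·2^r + 4) − 4 = 6·2^r + 8 − 4 = 3·2^{r+1} + 4.
Hence b_m = 3·2^m + 4 for every m ≥ 0, by induction.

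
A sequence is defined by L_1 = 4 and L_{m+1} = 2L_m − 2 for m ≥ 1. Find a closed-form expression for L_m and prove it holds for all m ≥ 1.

Claim: L_m = 2^m + 2.

Base case: L_1 = 4, and 2^1 + 2 = 2 + 2 = 4.
Assume L_k = 2^k + 2 for some k ≥ 1.
Then L_{k+1} = 2L_k − 2 = 2·(2^k + 2) − 2 = 2^{k+1} + 4 − 2 = 2^{k+1} + 2.
So the formula holds for k+1, and by induction L_m = 2^m + 2 for all m ≥ 1.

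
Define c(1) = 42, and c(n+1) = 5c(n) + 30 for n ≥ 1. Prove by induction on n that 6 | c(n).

Base case: c(1) = 42 = 6·7, so 6 | c(1).
Assume 6 | c(r), so c(r) = 6t for some integer t.
Then c(r+1) = 5c(r) + 30 = 5·(6t) + 30 = 6(5t + 5), so 6 | c(r+1).
By induction, 6 | c(n) for all n ≥ 1.

6 | c(n)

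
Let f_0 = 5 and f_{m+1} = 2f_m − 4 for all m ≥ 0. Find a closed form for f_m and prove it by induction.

Claim: f_m = 2^m + 4.

Base case: f_0 = 5, and 2^0 + 4 = 1 + 4 = 5.
Assume f_k = 2^k + 4 for some k ≥ 0.
Then f_{k+1} = 2f_k − 4 = 2·(2^k + 4) − 4 = 2^{k+1} + 8 − 4 = 2^{k+1} + 4.
By induction, f_m = 2^m + 4 for all m ≥ 0.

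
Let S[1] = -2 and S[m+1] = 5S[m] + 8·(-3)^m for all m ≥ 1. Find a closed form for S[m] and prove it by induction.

Claim: S[m] = -5^m − (-3)^m.

Base case: S[1] = -2, and -5^1 − (-3)^1 = -5 + 3 = -2.
Assume S[j] = -5^j − (-3)^j for some j ≥ 1.
Then S[j+1] = 5S[j] + 8·(-3)^j = 5·(-5^j − (-3)^j) + 8·(-3)^j = -5^{j+1} − 5·(-3)^j + 8·(-3)^j = -5^{j+1} + 3·(-3)^j = -5^{j+1} − (-3)^{j+1}.
This completes the inductive step, so S[m] = -5^m − (-3)^m for all m ≥ 1.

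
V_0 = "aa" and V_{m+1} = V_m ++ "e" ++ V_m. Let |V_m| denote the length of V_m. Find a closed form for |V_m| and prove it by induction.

Claim: |V_m| = 3·2^m − 1.

Base case: |V_0| = 2, and 3·2^0 − 1 = 2.
Assume |V_j| = 3·2^j − 1.
Then |V_{j+1}| = |V_j| + 1 + |V_j| = 2|V_j| + 1 = 2(3·2^j − 1) + 1 = 3·2^{j+1} − 2 + 1 = 3·2^{j+1} − 1.
By induction, |V_m| = 3·2^m − 1 for all m ≥ 0.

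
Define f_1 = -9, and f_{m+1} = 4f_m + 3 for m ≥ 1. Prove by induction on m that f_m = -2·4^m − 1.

Base case: f_1 = -9, and -2·4^1 − 1 = -8 − 1 = -9.
Assume f_r = -2·4^r − 1 for some r ≥ 1.
Then f_{r+1} = 4f_r + 3 = 4·(-2·4^r − 1) + 3 = -8·4^r − 4 + 3 = -2·4^{r+1} − 1.
This completes the inductive step, so f_m = -2·4^m − 1 for all m ≥ 1.

f_m = -2·4^m − 1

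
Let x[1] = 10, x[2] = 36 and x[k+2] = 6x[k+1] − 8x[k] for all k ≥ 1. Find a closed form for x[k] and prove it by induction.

Claim: x[k] = 2·4^k + 2^k.

Base cases: x[1] = 10 and 2·4^1 + 2^1 = 10; x[2] = 36 and 2·4^2 + 2^2 = 36.
Assume x[i] = 2·4^i + 2^i for all 1 ≤ i ≤ j, where j ≥ 2.
Then x[j+1] = 6x[j] − 8x[j−1] = 6·(2·4^j + 2^j) − 8·(2·4^{j−1} + 2^{j−1}) = 2·(6·4 − 8)4^{j−1} + (6·2 − 8)2^{j−1} = 32·4^{j−1} + 4·2^{j−1} = 2·4^{j+1} + 2^{j+1}.
By strong induction, x[k] = 2·4^k + 2^k for all k ≥ 1.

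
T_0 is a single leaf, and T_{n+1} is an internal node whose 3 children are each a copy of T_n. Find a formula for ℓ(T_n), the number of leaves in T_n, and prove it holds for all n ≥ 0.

Claim: ℓ(T_n) = 3^n.

Base case: ℓ(T_0) = 1, and 3^0 = 1.
Assume ℓ(T_k) = 3^k.
Then ℓ(T_{k+1}) = 3·ℓ(T_k) = 3·3^k = 3^{k+1}.
This completes the inductive step, so ℓ(T_n) = 3^n for all n ≥ 0.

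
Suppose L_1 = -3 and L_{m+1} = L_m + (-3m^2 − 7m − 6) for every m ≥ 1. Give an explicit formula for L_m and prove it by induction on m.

Claim: L_m = -m^3 − 2m^2 − 3m + 3.

Base case: L_1 = -3, and -1^3 − 2·1^2 − 3·1 + 3 = -3.
Assume L_r = -r^3 − 2r^2 − 3r + 3.
Then L_{r+1} = L_r + (-3r^2 − 7r − 6) = (-r^3 − 2r^2 − 3r + 3) + (-3r^2 − 7r − 6) = -r^3 − 5r^2 − 10r − 3,
and -(r+1)^3 − 2·(r+1)^2 − 3·(r+1) + 3 = -r^3 − 5r^2 − 10r − 3.
Hence L_m = -m^3 − 2m^2 − 3m + 3 for every m ≥ 1, by induction.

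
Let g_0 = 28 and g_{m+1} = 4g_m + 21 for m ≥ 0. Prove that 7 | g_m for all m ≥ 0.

Base case: g_0 = 28 = 7·4, so 7 | g_0.
Assume 7 | g_r, so g_r = 7t for some integer t.
Then g_{r+1} = 4g_r + 21 = 4·(7t) + 21 = 7(4t + 3), so 7 | g_{r+1}.
By induction, 7 | g_m for all m ≥ 0.

7 | g_m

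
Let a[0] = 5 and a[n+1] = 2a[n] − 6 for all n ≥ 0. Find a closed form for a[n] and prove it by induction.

Claim: a[n] = -2^n + 6.

Base case: a[0] = 5, and -2^0 + 6 = -1 + 6 = 5.
Assume a[k] = -2^k + 6 for some k ≥ 0.
Then a[k+1] = 2a[k] − 6 = 2·(-2^k + 6) − 6 = -2^{k+1} + 12 − 6 = -2^{k+1} + 6.
This completes the inductive step, so a[n] = -2^n + 6 for all n ≥ 0.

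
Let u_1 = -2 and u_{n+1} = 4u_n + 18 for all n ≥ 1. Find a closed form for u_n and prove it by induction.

Claim: u_n = 4^n − 6.

Base case: u_1 = -2, and 4^1 − 6 = 4 − 6 = -2.
Assume u_j = 4^j − 6 for some j ≥ 1.
Then u_{j+1} = 4u_j + 18 = 4·(4^j − 6) + 18 = 4^{j+1} − 24 + 18 = 4^{j+1} − 6.
This completes the inductive step, so u_n = 4^n − 6 for all n ≥ 1.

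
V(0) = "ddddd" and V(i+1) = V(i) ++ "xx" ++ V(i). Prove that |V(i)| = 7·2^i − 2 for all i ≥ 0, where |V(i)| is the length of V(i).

Base case: |V(0)| = 5, and 7·2^0 − 2 = 5.
Assume |V(r)| = 7·2^r − 2.
Then |V(r+1)| = |V(r)| + 2 + |V(r)| = 2|V(r)| + 2 = 2(7·2^r − 2) + 2 = 7·2^{r+1} − 4 + 2 = 7·2^{r+1} − 2.
Hence |V(i)| = 7·2^i − 2 for every i ≥ 0, by induction.

|V(i)| = 7·2^i − 2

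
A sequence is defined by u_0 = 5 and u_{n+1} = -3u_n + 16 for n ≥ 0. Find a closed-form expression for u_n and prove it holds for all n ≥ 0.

Claim: u_n = (-3)^n + 4.

Base case: u_0 = 5, and (-3)^0 + 4 = 1 + 4 = 5.
Assume u_j = (-3)^j + 4 for some j ≥ 0.
Then u_{j+1} = -3u_j + 16 = -3·((-3)^j + 4) + 16 = -3·(-3)^j − 12 + 16 = (-3)^{j+1} + 4.
So the formula holds for j+1, and by induction u_n = (-3)^n + 4 for all n ≥ 0.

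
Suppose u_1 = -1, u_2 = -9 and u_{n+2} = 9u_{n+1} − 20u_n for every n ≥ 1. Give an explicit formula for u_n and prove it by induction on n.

Claim: u_n = 4^n − 5^n.

Base cases: u_1 = -1 and 4^1 − 5^1 = -1; u_2 = -9 and 4^2 − 5^2 = -9.
Assume u_j = 4^j − 5^j for all 1 ≤ j ≤ r, where r ≥ 2.
Then u_{r+1} = 9u_r − 20u_{r−1} = 9·(4^r − 5^r) − 20·(4^{r−1} − 5^{r−1}) = (9·4 − 20)4^{r−1} − (9·5 − 20)5^{r−1} = 16·4^{r−1} − 25·5^{r−1} = 4^{r+1} − 5^{r+1}.
By strong induction, u_n = 4^n − 5^n for all n ≥ 1.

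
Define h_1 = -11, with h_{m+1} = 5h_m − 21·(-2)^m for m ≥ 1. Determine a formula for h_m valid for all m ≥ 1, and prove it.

Claim: h_m = -5^m + 3·(-2)^m.

Base case: h_1 = -11, and -5^1 + 3·(-2)^1 = -5 − 6 = -11.
Assume h_r = -5^r + 3·(-2)^r for some r ≥ 1.
Then h_{r+1} = 5h_r − 21·(-2)^r = 5·(-5^r + 3·(-2)^r) − 21·(-2)^r = -5^{r+1} + 15·(-2)^r − 21·(-2)^r = -5^{r+1} − 6·(-2)^r = -5^{r+1} + 3·(-2)^{r+1}.
This completes the inductive step, so h_m = -5^m + 3·(-2)^m for all m ≥ 1.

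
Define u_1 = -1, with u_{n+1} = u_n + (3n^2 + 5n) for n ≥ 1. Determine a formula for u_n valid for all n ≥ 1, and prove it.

Claim: u_n = n^3 + n^2 − 2n − 1.

Base case: u_1 = -1, and 1^3 + 1^2 − 2·1 − 1 = -1.
Assume u_j = j^3 + j^2 − 2j − 1.
Then u_{j+1} = u_j + (3j^2 + 5j) = (j^3 + j^2 − 2j − 1) + (3j^2 + 5j) = j^3 + 4j^2 + 3j − 1,
and (j+1)^3 + (j+1)^2 − 2·(j+1) − 1 = j^3 + 4j^2 + 3j − 1.
By induction, u_n = n^3 + n^2 − 2n − 1 for all n ≥ 1.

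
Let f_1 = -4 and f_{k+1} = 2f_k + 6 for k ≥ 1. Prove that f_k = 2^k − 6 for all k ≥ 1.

Base case: f_1 = -4, and 2^1 − 6 = 2 − 6 = -4.
Assume f_j = 2^j − 6 for some j ≥ 1.
Then f_{j+1} = 2f_j + 6 = 2·(2^j − 6) + 6 = 2^{j+1} − 12 + 6 = 2^{j+1} − 6.
So the formula holds for j+1, and by induction f_k = 2^k − 6 for all k ≥ 1.

f_k = 2^k − 6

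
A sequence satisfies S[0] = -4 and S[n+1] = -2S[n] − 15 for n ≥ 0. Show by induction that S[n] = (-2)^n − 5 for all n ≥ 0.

Base case: S[0] = -4, and (-2)^0 − 5 = 1 − 5 = -4.
Assume S[k] = (-2)^k − 5 for some k ≥ 0.
Then S[k+1] = -2S[k] − 15 = -2·((-2)^k − 5) − 15 = -2·(-2)^k + 10 − 15 = (-2)^{k+1} − 5.
So the formula holds for k+1, and by induction S[n] = (-2)^n − 5 for all n ≥ 0.

S[n] = (-2)^n − 5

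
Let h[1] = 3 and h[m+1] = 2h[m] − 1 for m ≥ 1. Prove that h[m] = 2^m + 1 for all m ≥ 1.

Base case: h[1] = 3, and 2^1 + 1 = 2 + 1 = 3.
Assume h[j] = 2^j + 1 for some j ≥ 1.
Then h[j+1] = 2h[j] − 1 = 2·(2^j + 1) − 1 = 2^{j+1} + 2 − 1 = 2^{j+1} + 1.
So the formula holds for j+1, and by induction h[m] = 2^m + 1 for all m ≥ 1.

h[m] = 2^m + 1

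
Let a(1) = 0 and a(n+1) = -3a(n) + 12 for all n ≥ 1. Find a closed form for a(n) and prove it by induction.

Claim: a(n) = (-3)^n + 3.

Base case: a(1) = 0, and (-3)^1 + 3 = -3 + 3 = 0.
Assume a(r) = (-3)^r + 3 for some r ≥ 1.
Then a(r+1) = -3a(r) + 12 = -3·((-3)^r + 3) + 12 = -3·(-3)^r − 9 + 12 = (-3)^{r+1} + 3.
This completes the inductive step, so a(n) = (-3)^n + 3 for all n ≥ 1.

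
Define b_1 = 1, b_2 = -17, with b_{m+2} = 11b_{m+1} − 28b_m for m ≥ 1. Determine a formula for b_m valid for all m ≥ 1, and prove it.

Claim: b_m = 2·4^m − 7^m.

Base cases: b_1 = 1 and 2·4^1 − 7^1 = 1; b_2 = -17 and 2·4^2 − 7^2 = -17.
Assume b_i = 2·4^i − 7^i for all 1 ≤ i ≤ j, where j ≥ 2.
Then b_{j+1} = 11b_j − 28b_{j−1} = 11·(2·4^j − 7^j) − 28·(2·4^{j−1} − 7^{j−1}) = 2·(11·4 − 28)4^{j−1} − (11·7 − 28)7^{j−1} = 32·4^{j−1} − 49·7^{j−1} = 2·4^{j+1} − 7^{j+1}.
This completes the inductive step, so b_m = 2·4^m − 7^m for all m ≥ 1.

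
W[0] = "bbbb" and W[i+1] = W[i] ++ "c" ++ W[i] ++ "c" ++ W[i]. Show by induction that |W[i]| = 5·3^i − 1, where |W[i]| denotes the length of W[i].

Base case: |W[0]| = 4, and 5·3^0 − 1 = 4.
Assume |W[k]| = 5·3^k − 1.
Then |W[k+1]| = 3|W[k]| + 2 = 3(5·3^k − 1) + 2 = 5·3^{k+1} − 3 + 2 = 5·3^{k+1} − 1.
So the formula holds for k+1, and by induction |W[i]| = 5·3^i − 1 for all i ≥ 0.

|W[i]| = 5·3^i − 1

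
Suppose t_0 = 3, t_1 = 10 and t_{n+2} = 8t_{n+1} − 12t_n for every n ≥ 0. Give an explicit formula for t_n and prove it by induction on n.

Claim: t_n = 6^n + 2·2^n.

Base cases: t_0 = 3 and 6^0 + 2·2^0 = 3; t_1 = 10 and 6^1 + 2·2^1 = 10.
Assume t_i = 6^i + 2·2^i for all 0 ≤ i ≤ j, where j ≥ 1.
Then t_{j+1} = 8t_j − 12t_{j−1} = 8·(6^j + 2·2^j) − 12·(6^{j−1} + 2·2^{j−1}) = (8·6 − 12)6^{j−1} + 2·(8·2 − 12)2^{j−1} = 36·6^{j−1} + 8·2^{j−1} = 6^{j+1} + 2·2^{j+1}.
By strong induction, t_n = 6^n + 2·2^n for all n ≥ 0.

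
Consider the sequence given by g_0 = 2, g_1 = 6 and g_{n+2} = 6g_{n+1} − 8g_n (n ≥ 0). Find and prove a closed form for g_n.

Claim: g_n = 2^n + 4^n.

Base cases: g_0 = 2 and 2^0 + 4^0 = 2; g_1 = 6 and 2^1 + 4^1 = 6.
Assume g_i = 2^i + 4^i for all 0 ≤ i ≤ j, where j ≥ 1.
Then g_{j+1} = 6g_j − 8g_{j−1} = 6·(2^j + 4^j) − 8·(2^{j−1} + 4^{j−1}) = (6·2 − 8)2^{j−1} + (6·4 − 8)4^{j−1} = 4·2^{j−1} + 16·4^{j−1} = 2^{j+1} + 4^{j+1}.
By strong induction, g_n = 2^n + 4^n for all n ≥ 0.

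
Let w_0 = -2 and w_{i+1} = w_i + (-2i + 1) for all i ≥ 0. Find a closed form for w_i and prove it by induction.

Claim: w_i = -i^2 + 2i − 2.

Base case: w_0 = -2, and -0^2 + 2·0 − 2 = -2.
Assume w_m = -m^2 + 2m − 2.
Then w_{m+1} = w_m + (-2m + 1) = (-m^2 + 2m − 2) + (-2m + 1) = -m^2 − 1,
and -(m+1)^2 + 2·(m+1) − 2 = -m^2 − 1.
By induction, w_i = -i^2 + 2i − 2 for all i ≥ 0.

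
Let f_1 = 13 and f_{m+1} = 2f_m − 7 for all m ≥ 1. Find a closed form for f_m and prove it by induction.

Claim: f_m = 3·2^m + 7.

Base case: f_1 = 13, and 3·2^1 + 7 = 6 + 7 = 13.
Assume f_k = 3·2^k + 7 for some k ≥ 1.
Then f_{k+1} = 2f_k − 7 = 2·(3·2^k + 7) − 7 = 6·2^k + 14 − 7 = 3·2^{k+1} + 7.
By induction, f_m = 3·2^m + 7 for all m ≥ 1.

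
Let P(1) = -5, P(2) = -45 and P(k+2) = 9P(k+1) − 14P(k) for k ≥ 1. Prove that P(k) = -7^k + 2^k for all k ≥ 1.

Base cases: P(1) = -5 and -7^1 + 2^1 = -5; P(2) = -45 and -7^2 + 2^2 = -45.
Assume P(j) = -7^j + 2^j for all 1 ≤ j ≤ r, where r ≥ 2.
Then P(r+1) = 9P(r) − 14P(r−1) = 9·(-7^r + 2^r) − 14·(-7^{r−1} + 2^{r−1}) = -(9·7 − 14)7^{r−1} + (9·2 − 14)2^{r−1} = -49·7^{r−1} + 4·2^{r−1} = -7^{r+1} + 2^{r+1}.
By strong induction, P(k) = -7^k + 2^k for all k ≥ 1.

P(k) = -7^k + 2^k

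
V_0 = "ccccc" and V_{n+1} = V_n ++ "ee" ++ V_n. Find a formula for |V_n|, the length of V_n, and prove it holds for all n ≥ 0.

Claim: |V_n| = 7·2^n − 2.

Base case: |V_0| = 5, and 7·2^0 − 2 = 5.
Assume |V_k| = 7·2^k − 2.
Then |V_{k+1}| = |V_k| + 2 + |V_k| = 2|V_k| + 2 = 2(7·2^k − 2) + 2 = 7·2^{k+1} − 4 + 2 = 7·2^{k+1} − 2.
So the formula holds for k+1, and by induction |V_n| = 7·2^n − 2 for all n ≥ 0.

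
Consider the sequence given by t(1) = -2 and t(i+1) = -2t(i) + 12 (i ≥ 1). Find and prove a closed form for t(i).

Claim: t(i) = 3·(-2)^i + 4.

Base case: t(1) = -2, and 3·(-2)^1 + 4 = -6 + 4 = -2.
Assume t(k) = 3·(-2)^k + 4 for some k ≥ 1.
Then t(k+1) = -2t(k) + 12 = -2·(3·(-2)^k + 4) + 12 = -6·(-2)^k − 8 + 12 = 3·(-2)^{k+1} + 4.
So the formula holds for k+1, and by induction t(i) = 3·(-2)^i + 4 for all i ≥ 1.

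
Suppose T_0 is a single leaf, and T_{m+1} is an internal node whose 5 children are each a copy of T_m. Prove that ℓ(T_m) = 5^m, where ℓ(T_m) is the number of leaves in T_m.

Base case: ℓ(T_0) = 1, and 5^0 = 1.
Assume ℓ(T_j) = 5^j.
Then ℓ(T_{j+1}) = 5·ℓ(T_j) = 5·5^j = 5^{j+1}.
So the formula holds for j+1, and by induction ℓ(T_m) = 5^m for all m ≥ 0.

ℓ(T_m) = 5^m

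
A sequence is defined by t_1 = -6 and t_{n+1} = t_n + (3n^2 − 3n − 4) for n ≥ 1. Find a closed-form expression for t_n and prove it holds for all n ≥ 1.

Claim: t_n = n^3 − 3n^2 − 2n − 2.

Base case: t_1 = -6, and 1^3 − 3·1^2 − 2·1 − 2 = -6.
Assume t_j = j^3 − 3j^2 − 2j − 2.
Then t_{j+1} = t_j + (3j^2 − 3j − 4) = (j^3 − 3j^2 − 2j − 2) + (3j^2 − 3j − 4) = j^3 − 5j − 6,
and (j+1)^3 − 3·(j+1)^2 − 2·(j+1) − 2 = j^3 − 5j − 6.
Hence t_n = n^3 − 3n^2 − 2n − 2 for every n ≥ 1, by induction.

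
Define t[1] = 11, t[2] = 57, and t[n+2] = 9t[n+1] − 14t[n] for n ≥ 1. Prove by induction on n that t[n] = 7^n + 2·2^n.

Base cases: t[1] = 11 and 7^1 + 2·2^1 = 11; t[2] = 57 and 7^2 + 2·2^2 = 57.
Assume t[i] = 7^i + 2·2^i for all 1 ≤ i ≤ j, where j ≥ 2.
Then t[j+1] = 9t[j] − 14t[j−1] = 9·(7^j + 2·2^j) − 14·(7^{j−1} + 2·2^{j−1}) = (9·7 − 14)7^{j−1} + 2·(9·2 − 14)2^{j−1} = 49·7^{j−1} + 8·2^{j−1} = 7^{j+1} + 2·2^{j+1}.
So the formula holds for j+1, and by strong induction t[n] = 7^n + 2·2^n for all n ≥ 1.

t[n] = 7^n + 2·2^n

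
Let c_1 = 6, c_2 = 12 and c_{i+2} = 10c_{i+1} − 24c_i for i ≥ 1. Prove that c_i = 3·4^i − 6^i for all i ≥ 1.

Base cases: c_1 = 6 and 3·4^1 − 6^1 = 6; c_2 = 12 and 3·4^2 − 6^2 = 12.
Assume c_t = 3·4^t − 6^t for all 1 ≤ t ≤ j, where j ≥ 2.
Then c_{j+1} = 10c_j − 24c_{j−1} = 10·(3·4^j − 6^j) − 24·(3·4^{j−1} − 6^{j−1}) = 3·(10·4 − 24)4^{j−1} − (10·6 − 24)6^{j−1} = 48·4^{j−1} − 36·6^{j−1} = 3·4^{j+1} − 6^{j+1}.
So the formula holds for j+1, and by strong induction c_i = 3·4^i − 6^i for all i ≥ 1.

c_i = 3·4^i − 6^i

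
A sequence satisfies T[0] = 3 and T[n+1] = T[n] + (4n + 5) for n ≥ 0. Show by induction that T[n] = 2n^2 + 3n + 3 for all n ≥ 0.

Base case: T[0] = 3, and 2·0^2 + 3·0 + 3 = 3.
Assume T[j] = 2j^2 + 3j + 3.
Then T[j+1] = T[j] + (4j + 5) = (2j^2 + 3j + 3) + (4j + 5) = 2j^2 + 7j + 8,
and 2·(j+1)^2 + 3·(j+1) + 3 = 2j^2 + 7j + 8.
This completes the inductive step, so T[n] = 2n^2 + 3n + 3 for all n ≥ 0.

T[n] = 2n^2 + 3n + 3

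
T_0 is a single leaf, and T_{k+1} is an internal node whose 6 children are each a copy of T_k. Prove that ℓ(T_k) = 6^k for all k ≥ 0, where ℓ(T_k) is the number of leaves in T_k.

Base case: ℓ(T_0) = 1, and 6^0 = 1.
Assume ℓ(T_r) = 6^r.
Then ℓ(T_{r+1}) = 6·ℓ(T_r) = 6·6^r = 6^{r+1}.
This completes the inductive step, so ℓ(T_k) = 6^k for all k ≥ 0.

ℓ(T_k) = 6^k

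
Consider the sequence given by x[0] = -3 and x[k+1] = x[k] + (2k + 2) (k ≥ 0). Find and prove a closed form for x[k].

Claim: x[k] = k^2 + k − 3.

Base case: x[0] = -3, and 0^2 + 0 − 3 = -3.
Assume x[j] = j^2 + j − 3.
Then x[j+1] = x[j] + (2j + 2) = (j^2 + j − 3) + (2j + 2) = j^2 + 3j − 1,
and (j+1)^2 + (j+1) − 3 = j^2 + 3j − 1.
Hence x[k] = k^2 + k − 3 for every k ≥ 0, by induction.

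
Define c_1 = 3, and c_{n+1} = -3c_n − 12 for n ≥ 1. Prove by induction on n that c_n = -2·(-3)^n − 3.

Base case: c_1 = 3, and -2·(-3)^1 − 3 = 6 − 3 = 3.
Assume c_m = -2·(-3)^m − 3 for some m ≥ 1.
Then c_{m+1} = -3c_m − 12 = -3·(-2·(-3)^m − 3) − 12 = 6·(-3)^m + 9 − 12 = -2·(-3)^{m+1} − 3.
Hence c_n = -2·(-3)^n − 3 for every n ≥ 1, by induction.

c_n = -2·(-3)^n − 3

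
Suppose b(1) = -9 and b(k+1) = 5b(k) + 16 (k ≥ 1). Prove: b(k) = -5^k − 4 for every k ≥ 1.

Base case: b(1) = -9, and -5^1 − 4 = -5 − 4 = -9.
Assume b(m) = -5^m − 4 for some m ≥ 1.
Then b(m+1) = 5b(m) + 16 = 5·(-5^m − 4) + 16 = -5^{m+1} − 20 + 16 = -5^{m+1} − 4.
So the formula holds for m+1, and by induction b(k) = -5^k − 4 for all k ≥ 1.

b(k) = -5^k − 4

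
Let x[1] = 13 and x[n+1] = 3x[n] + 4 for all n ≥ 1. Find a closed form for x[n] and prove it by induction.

Claim: x[n] = 5·3^n − 2.

Base case: x[1] = 13, and 5·3^1 − 2 = 15 − 2 = 13.
Assume x[m] = 5·3^m − 2 for some m ≥ 1.
Then x[m+1] = 3x[m] + 4 = 3·(5·3^m − 2) + 4 = 15·3^m − 6 + 4 = 5·3^{m+1} − 2.
This completes the inductive step, so x[n] = 5·3^n − 2 for all n ≥ 1.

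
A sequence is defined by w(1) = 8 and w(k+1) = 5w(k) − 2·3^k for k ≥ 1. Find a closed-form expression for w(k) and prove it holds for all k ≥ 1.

Claim: w(k) = 5^k + 3^k.

Base case: w(1) = 8, and 5^1 + 3^1 = 5 + 3 = 8.
Assume w(j) = 5^j + 3^j for some j ≥ 1.
Then w(j+1) = 5w(j) − 2·3^j = 5·(5^j + 3^j) − 2·3^j = 5^{j+1} + 5·3^j − 2·3^j = 5^{j+1} + 3·3^j = 5^{j+1} + 3^{j+1}.
This completes the inductive step, so w(k) = 5^k + 3^k for all k ≥ 1.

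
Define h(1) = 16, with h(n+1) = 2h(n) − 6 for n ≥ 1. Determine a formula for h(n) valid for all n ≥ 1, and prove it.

Claim: h(n) = 5·2^n + 6.

Base case: h(1) = 16, and 5·2^1 + 6 = 10 + 6 = 16.
Assume h(k) = 5·2^k + 6 for some k ≥ 1.
Then h(k+1) = 2h(k) − 6 = 2·(5·2^k + 6) − 6 = 10·2^k + 12 − 6 = 5·2^{k+1} + 6.
So the formula holds for k+1, and by induction h(n) = 5·2^n + 6 for all n ≥ 1.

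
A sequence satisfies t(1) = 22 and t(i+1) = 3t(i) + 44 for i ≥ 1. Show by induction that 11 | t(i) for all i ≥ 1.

Base case: t(1) = 22 = 11·2, so 11 | t(1).
Assume 11 | t(m), so t(m) = 11s for some integer s.
Then t(m+1) = 3t(m) + 44 = 3·(11s) + 44 = 11(3s + 4), so 11 | t(m+1).
By induction, 11 | t(i) for all i ≥ 1.

11 | t(i)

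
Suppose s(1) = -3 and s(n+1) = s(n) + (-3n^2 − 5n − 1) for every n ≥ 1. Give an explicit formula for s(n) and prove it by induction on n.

Claim: s(n) = -n^3 − n^2 + n − 2.

Base case: s(1) = -3, and -1^3 − 1^2 + 1 − 2 = -3.
Assume s(j) = -j^3 − j^2 + j − 2.
Then s(j+1) = s(j) + (-3j^2 − 5j − 1) = (-j^3 − j^2 + j − 2) + (-3j^2 − 5j − 1) = -j^3 − 4j^2 − 4j − 3,
and -(j+1)^3 − (j+1)^2 + (j+1) − 2 = -j^3 − 4j^2 − 4j − 3.
By induction, s(n) = -n^3 − n^2 + n − 2 for all n ≥ 1.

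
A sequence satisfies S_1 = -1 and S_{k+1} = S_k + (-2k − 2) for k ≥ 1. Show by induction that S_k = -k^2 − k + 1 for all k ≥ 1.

Base case: S_1 = -1, and -1^2 − 1 + 1 = -1.
Assume S_j = -j^2 − j + 1.
Then S_{j+1} = S_j + (-2j − 2) = (-j^2 − j + 1) + (-2j − 2) = -j^2 − 3j − 1,
and -(j+1)^2 − (j+1) + 1 = -j^2 − 3j − 1.
This completes the inductive step, so S_k = -k^2 − k + 1 for all k ≥ 1.

S_k = -k^2 − k + 1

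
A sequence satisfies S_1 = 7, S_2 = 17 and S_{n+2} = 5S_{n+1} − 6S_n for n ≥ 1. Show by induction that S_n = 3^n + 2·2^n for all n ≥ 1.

Base cases: S_1 = 7 and 3^1 + 2·2^1 = 7; S_2 = 17 and 3^2 + 2·2^2 = 17.
Assume S_j = 3^j + 2·2^j for all 1 ≤ j ≤ m, where m ≥ 2.
Then S_{m+1} = 5S_m − 6S_{m−1} = 5·(3^m + 2·2^m) − 6·(3^{m−1} + 2·2^{m−1}) = (5·3 − 6)3^{m−1} + 2·(5·2 − 6)2^{m−1} = 9·3^{m−1} + 8·2^{m−1} = 3^{m+1} + 2·2^{m+1}.
Hence S_n = 3^n + 2·2^n for every n ≥ 1, by strong induction.

S_n = 3^n + 2·2^n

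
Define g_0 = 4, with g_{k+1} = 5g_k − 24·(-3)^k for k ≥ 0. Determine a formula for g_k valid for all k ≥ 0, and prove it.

Claim: g_k = 5^k + 3·(-3)^k.

Base case: g_0 = 4, and 5^0 + 3·(-3)^0 = 1 + 3 = 4.
Assume g_r = 5^r + 3·(-3)^r for some r ≥ 0.
Then g_{r+1} = 5g_r − 24·(-3)^r = 5·(5^r + 3·(-3)^r) − 24·(-3)^r = 5^{r+1} + 15·(-3)^r − 24·(-3)^r = 5^{r+1} − 9·(-3)^r = 5^{r+1} + 3·(-3)^{r+1}.
This completes the inductive step, so g_k = 5^k + 3·(-3)^k for all k ≥ 0.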